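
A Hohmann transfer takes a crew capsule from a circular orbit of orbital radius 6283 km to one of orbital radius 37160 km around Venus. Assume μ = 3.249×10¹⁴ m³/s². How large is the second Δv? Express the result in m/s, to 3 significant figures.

Δv ≈ 1370 m/s

r₁ = 6283 km = 6.283×10⁶ m.
r₂ = 37160 km = 3.716×10⁷ m.
Transfer ellipse a_t = (r₁ + r₂)/2 = 2.172×10⁷ m.
At r₁: circular v_c1 = √(μ/r₁) = 7191 m/s; transfer-periapsis v_p = √[μ(2/r₁ − 1/a_t)] = 9406 m/s.
At r₂: circular v_c2 = √(μ/r₂) = 2957 m/s; transfer-apoapsis v_a = √[μ(2/r₂ − 1/a_t)] = 1590 m/s.
Δv₂ = v_c2 − v_a = 1367 m/s.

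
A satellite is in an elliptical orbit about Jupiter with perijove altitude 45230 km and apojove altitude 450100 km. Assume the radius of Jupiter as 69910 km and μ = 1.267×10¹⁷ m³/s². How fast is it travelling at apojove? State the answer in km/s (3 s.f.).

v ≈ 9.40 km/s

r_p = 69910 + 45230 = 115140 km = 1.1514×10⁸ m.
r_a = 69910 + 450100 = 520010 km = 5.2001×10⁸ m.
Semi-major axis a = (r_p + r_a)/2 = 3.1758×10⁵ km = 3.176×10⁸ m.
Vis-viva: v² = μ(2/r − 1/a) = 1.267×10¹⁷ × (3.846×10⁻⁹ − 3.149×10⁻⁹) = 8.834×10⁷ m²/s².
v = 9399 m/s = 9.399 km/s.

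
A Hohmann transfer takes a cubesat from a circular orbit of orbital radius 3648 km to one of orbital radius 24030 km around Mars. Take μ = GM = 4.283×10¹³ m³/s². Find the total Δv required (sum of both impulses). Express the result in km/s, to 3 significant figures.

r₁ = 3648 km = 3.648×10⁶ m.
r₂ = 24030 km = 2.403×10⁷ m.
Transfer ellipse a_t = (r₁ + r₂)/2 = 1.384×10⁷ m.
At r₁: circular v_c1 = √(μ/r₁) = 3426 m/s; transfer-periapsis v_p = √[μ(2/r₁ − 1/a_t)] = 4515 m/s.
Δv₁ = v_p − v_c1 = 1089 m/s.
At r₂: circular v_c2 = √(μ/r₂) = 1335 m/s; transfer-apoapsis v_a = √[μ(2/r₂ − 1/a_t)] = 685.4 m/s.
Δv₂ = v_c2 − v_a = 649.6 m/s.
Total Δv = Δv₁ + Δv₂ = 1738 m/s = 1.738 km/s.

Δv_total ≈ 1.74 km/s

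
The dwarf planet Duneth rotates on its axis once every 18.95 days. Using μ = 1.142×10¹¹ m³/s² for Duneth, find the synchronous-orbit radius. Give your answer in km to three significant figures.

T = 18.95 days = 1.637×10⁶ s.
A synchronous orbit has period T, so by Kepler's third law a = (μT²/4π²)^(1/3).
μT²/4π² = 1.142×10¹¹ × (1.637×10⁶)² / 39.48 = 7.754×10²¹ m³.
a = 1.979×10⁷ m = 19793 km.

r_sync ≈ 19800 km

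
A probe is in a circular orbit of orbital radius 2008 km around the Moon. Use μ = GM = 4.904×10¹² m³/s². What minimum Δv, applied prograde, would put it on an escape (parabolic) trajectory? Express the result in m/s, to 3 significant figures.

Δv ≈ 647 m/s

r = 2008 km = 2.008×10⁶ m.
Circular speed v_c = √(μ/r) = 1563 m/s.
Escape speed v_esc = √(2μ/r) = √2 × v_c = 2210 m/s.
Δv = v_esc − v_c = 647.3 m/s.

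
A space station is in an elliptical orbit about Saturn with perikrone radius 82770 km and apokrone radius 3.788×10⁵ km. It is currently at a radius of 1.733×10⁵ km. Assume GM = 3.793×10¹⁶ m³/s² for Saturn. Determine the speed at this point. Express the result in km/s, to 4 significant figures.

Semi-major axis a = (r_p + r_a)/2 = 2.3078×10⁵ km = 2.308×10⁸ m.
Vis-viva: v² = μ(2/r − 1/a) = 3.793×10¹⁶ × (1.154×10⁻⁸ − 4.333×10⁻⁹) = 2.734×10⁸ m²/s².
v = 16530 m/s = 16.53 km/s.

v ≈ 16.53 km/s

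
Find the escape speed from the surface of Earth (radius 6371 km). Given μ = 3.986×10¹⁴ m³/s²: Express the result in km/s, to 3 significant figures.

r = R = 6.371×10⁶ m.
Escape speed v_esc = √(2μ/r) = √(2 × 3.986×10¹⁴ / 6.371×10⁶) = √(1.251×10⁸) = 11190 m/s.
= 11.19 km/s.

v_esc ≈ 11.2 km/s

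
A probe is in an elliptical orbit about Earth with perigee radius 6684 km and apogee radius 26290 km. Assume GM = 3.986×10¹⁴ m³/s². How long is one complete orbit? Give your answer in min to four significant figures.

T ≈ 351.1 min

Semi-major axis a = (r_p + r_a)/2 = (6684.0 + 26290)/2 = 16487 km = 1.649×10⁷ m.
By Kepler's third law T = 2π√(a³/μ) = 2π × 3.353×10³ = 2.107×10⁴ s.
= 351.1 min.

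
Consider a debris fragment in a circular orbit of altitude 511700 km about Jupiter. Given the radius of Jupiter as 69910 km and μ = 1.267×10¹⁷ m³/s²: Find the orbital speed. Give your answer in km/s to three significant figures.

v ≈ 14.8 km/s

r = 69910 + 511700 = 581610 km = 5.8161×10⁸ m.
For a circular orbit v = √(μ/r) = √(1.267×10¹⁷ / 5.816×10⁸) = √(2.178×10⁸) = 14760 m/s.
That is 14.76 km/s.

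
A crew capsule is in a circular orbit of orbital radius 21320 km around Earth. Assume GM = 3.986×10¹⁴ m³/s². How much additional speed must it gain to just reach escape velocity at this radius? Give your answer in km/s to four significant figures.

Δv ≈ 1.791 km/s

r = 21320 km = 2.132×10⁷ m.
Circular speed v_c = √(μ/r) = 4324 m/s.
Escape speed v_esc = √(2μ/r) = √2 × v_c = 6115 m/s.
Δv = v_esc − v_c = 1791 m/s = 1.791 km/s.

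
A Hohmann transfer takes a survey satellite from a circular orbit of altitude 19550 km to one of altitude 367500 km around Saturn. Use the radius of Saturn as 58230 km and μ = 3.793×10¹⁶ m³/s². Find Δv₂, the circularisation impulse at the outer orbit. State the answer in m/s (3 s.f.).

Δv ≈ 4190 m/s

r₁ = 58230 + 19550 = 77780 km = 7.7780×10⁷ m.
r₂ = 58230 + 367500 = 425730 km = 4.2573×10⁸ m.
Transfer ellipse a_t = (r₁ + r₂)/2 = 2.518×10⁸ m.
At r₁: circular v_c1 = √(μ/r₁) = 22080 m/s; transfer-perikrone v_p = √[μ(2/r₁ − 1/a_t)] = 28720 m/s.
At r₂: circular v_c2 = √(μ/r₂) = 9439 m/s; transfer-apokrone v_a = √[μ(2/r₂ − 1/a_t)] = 5246 m/s.
Δv₂ = v_c2 − v_a = 4192 m/s.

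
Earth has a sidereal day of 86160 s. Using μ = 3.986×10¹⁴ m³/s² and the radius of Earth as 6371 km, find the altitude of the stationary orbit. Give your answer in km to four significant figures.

A synchronous orbit has period T, so by Kepler's third law a = (μT²/4π²)^(1/3).
μT²/4π² = 3.986×10¹⁴ × (8.616×10⁴)² / 39.48 = 7.495×10²² m³.
a = 4.216×10⁷ m = 42163 km.
Altitude h = a − R = 42163 − 6371 = 35792 km.

h_sync ≈ 35790 km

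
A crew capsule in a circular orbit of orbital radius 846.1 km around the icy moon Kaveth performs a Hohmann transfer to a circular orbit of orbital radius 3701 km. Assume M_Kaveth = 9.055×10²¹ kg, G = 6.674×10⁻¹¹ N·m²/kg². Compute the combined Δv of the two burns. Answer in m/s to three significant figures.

μ = GM = 6.674×10⁻¹¹ × 9.055×10²¹ = 6.043×10¹¹ m³/s².
r₁ = 846.1 km = 8.461×10⁵ m.
r₂ = 3701 km = 3.701×10⁶ m.
Transfer ellipse a_t = (r₁ + r₂)/2 = 2.274×10⁶ m.
At r₁: circular v_c1 = √(μ/r₁) = 845.1 m/s; transfer-periapsis v_p = √[μ(2/r₁ − 1/a_t)] = 1078 m/s.
Δv₁ = v_p − v_c1 = 233.1 m/s.
At r₂: circular v_c2 = √(μ/r₂) = 404.1 m/s; transfer-apoapsis v_a = √[μ(2/r₂ − 1/a_t)] = 246.5 m/s.
Δv₂ = v_c2 − v_a = 157.6 m/s.
Total Δv = Δv₁ + Δv₂ = 390.7 m/s.

Δv_total ≈ 391 m/s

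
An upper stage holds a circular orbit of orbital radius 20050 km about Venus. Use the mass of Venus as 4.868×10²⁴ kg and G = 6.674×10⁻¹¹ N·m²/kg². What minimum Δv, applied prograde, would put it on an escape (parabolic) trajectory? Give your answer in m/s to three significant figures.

Δv ≈ 1670 m/s

μ = GM = 6.674×10⁻¹¹ × 4.868×10²⁴ = 3.249×10¹⁴ m³/s².
r = 20050 km = 2.005×10⁷ m.
Circular speed v_c = √(μ/r) = 4025 m/s.
Escape speed v_esc = √(2μ/r) = √2 × v_c = 5693 m/s.
Δv = v_esc − v_c = 1667 m/s.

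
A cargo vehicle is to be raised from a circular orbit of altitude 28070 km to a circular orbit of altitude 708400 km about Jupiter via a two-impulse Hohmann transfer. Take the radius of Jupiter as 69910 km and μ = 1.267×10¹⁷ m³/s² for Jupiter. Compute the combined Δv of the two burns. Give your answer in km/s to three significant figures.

Δv_total ≈ 18.7 km/s

r₁ = 69910 + 28070 = 97980 km = 9.7980×10⁷ m.
r₂ = 69910 + 708400 = 778310 km = 7.7831×10⁸ m.
Transfer ellipse a_t = (r₁ + r₂)/2 = 4.381×10⁸ m.
At r₁: circular v_c1 = √(μ/r₁) = 35960 m/s; transfer-perijove v_p = √[μ(2/r₁ − 1/a_t)] = 47930 m/s.
Δv₁ = v_p − v_c1 = 11970 m/s.
At r₂: circular v_c2 = √(μ/r₂) = 12760 m/s; transfer-apojove v_a = √[μ(2/r₂ − 1/a_t)] = 6034 m/s.
Δv₂ = v_c2 − v_a = 6725 m/s.
Total Δv = Δv₁ + Δv₂ = 18690 m/s = 18.69 km/s.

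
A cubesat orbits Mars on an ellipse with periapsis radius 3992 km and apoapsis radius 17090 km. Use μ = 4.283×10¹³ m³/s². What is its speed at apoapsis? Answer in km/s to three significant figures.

v ≈ 0.974 km/s

Semi-major axis a = (r_p + r_a)/2 = 10541 km = 1.054×10⁷ m.
Vis-viva: v² = μ(2/r − 1/a) = 4.283×10¹³ × (1.170×10⁻⁷ − 9.487×10⁻⁸) = 9.491×10⁵ m²/s².
v = 974.2 m/s = 0.9742 km/s.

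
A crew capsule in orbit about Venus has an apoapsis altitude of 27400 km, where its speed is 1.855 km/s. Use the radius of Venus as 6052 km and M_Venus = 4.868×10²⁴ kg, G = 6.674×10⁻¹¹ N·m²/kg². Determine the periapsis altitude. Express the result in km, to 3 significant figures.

periapsis altitude ≈ 1150 km

μ = GM = 6.674×10⁻¹¹ × 4.868×10²⁴ = 3.249×10¹⁴ m³/s².
r_a = 6052 + 27400 = 33452 km = 3.345×10⁷ m.
Specific energy ε = v²/2 − μ/r = -7.992×10⁶ J/kg, so a = −μ/(2ε) = 2.033×10⁷ m.
The apsides satisfy r_p + r_a = 2a, so the periapsis radius is 2a − r_a = 7.202×10⁶ m = 7201.9 km.
Periapsis altitude = 7201.9 − 6052 = 1149.9 km.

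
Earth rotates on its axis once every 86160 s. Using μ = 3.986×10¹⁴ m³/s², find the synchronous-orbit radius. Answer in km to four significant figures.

r_sync ≈ 42160 km

A synchronous orbit has period T, so by Kepler's third law a = (μT²/4π²)^(1/3).
μT²/4π² = 3.986×10¹⁴ × (8.616×10⁴)² / 39.48 = 7.495×10²² m³.
a = 4.216×10⁷ m = 42163 km.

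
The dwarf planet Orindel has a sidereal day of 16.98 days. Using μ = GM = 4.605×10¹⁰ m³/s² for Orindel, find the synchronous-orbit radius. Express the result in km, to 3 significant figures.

r_sync ≈ 13600 km

T = 16.98 days = 1.467×10⁶ s.
A synchronous orbit has period T, so by Kepler's third law a = (μT²/4π²)^(1/3).
μT²/4π² = 4.605×10¹⁰ × (1.467×10⁶)² / 39.48 = 2.511×10²¹ m³.
a = 1.359×10⁷ m = 13591 km.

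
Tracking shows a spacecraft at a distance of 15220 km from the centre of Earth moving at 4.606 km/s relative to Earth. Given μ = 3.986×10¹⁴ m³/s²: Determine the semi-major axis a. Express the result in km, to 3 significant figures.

a ≈ 12800 km

r = 1.522×10⁷ m.
Specific orbital energy ε = v²/2 − μ/r = (4606)²/2 − 3.986×10¹⁴/1.522×10⁷ = -1.558×10⁷ J/kg.
Since ε = −μ/(2a), a = −μ/(2ε) = 1.279×10⁷ m = 12791 km.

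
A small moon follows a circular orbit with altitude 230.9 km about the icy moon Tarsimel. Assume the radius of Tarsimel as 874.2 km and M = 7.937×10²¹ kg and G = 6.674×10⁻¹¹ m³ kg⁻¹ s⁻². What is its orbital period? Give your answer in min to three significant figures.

T ≈ 167 min

μ = GM = 6.674×10⁻¹¹ × 7.937×10²¹ = 5.297×10¹¹ m³/s².
r = 874.2 + 230.9 = 1105.1 km = 1.1051×10⁶ m.
Kepler's third law: T = 2π√(r³/μ) = 2π√((1.105×10⁶)³ / 5.297×10¹¹).
r³/μ = 2.548×10⁶ s², so T = 2π × 1.596×10³ = 1.003×10⁴ s.
Converting: 1.003×10⁴ s ÷ 60.00 = 167.2 min.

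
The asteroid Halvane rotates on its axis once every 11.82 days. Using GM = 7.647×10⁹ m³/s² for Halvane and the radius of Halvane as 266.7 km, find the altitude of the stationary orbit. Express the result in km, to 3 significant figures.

h_sync ≈ 5600 km

T = 11.82 days = 1.021×10⁶ s.
A synchronous orbit has period T, so by Kepler's third law a = (μT²/4π²)^(1/3).
μT²/4π² = 7.647×10⁹ × (1.021×10⁶)² / 39.48 = 2.020×10²⁰ m³.
a = 5.868×10⁶ m = 5867.7 km.
Altitude h = a − R = 5867.7 − 266.7 = 5601.0 km.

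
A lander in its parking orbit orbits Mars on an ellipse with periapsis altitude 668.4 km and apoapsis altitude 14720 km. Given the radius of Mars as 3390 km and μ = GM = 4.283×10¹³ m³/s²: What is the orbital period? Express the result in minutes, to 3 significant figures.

r_p = 3390 + 668.4 = 4058.4 km = 4.0584×10⁶ m.
r_a = 3390 + 14720 = 18110 km = 1.8110×10⁷ m.
Semi-major axis a = (r_p + r_a)/2 = (4058.4 + 18110)/2 = 11084 km = 1.108×10⁷ m.
By Kepler's third law T = 2π√(a³/μ) = 2π × 5.639×10³ = 3.543×10⁴ s.
= 590.5 minutes.

T ≈ 590 minutes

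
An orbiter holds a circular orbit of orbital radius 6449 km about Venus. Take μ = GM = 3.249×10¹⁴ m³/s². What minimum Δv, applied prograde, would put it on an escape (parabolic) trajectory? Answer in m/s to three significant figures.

Δv ≈ 2940 m/s

r = 6449 km = 6.449×10⁶ m.
Circular speed v_c = √(μ/r) = 7098 m/s.
Escape speed v_esc = √(2μ/r) = √2 × v_c = 10040 m/s.
Δv = v_esc − v_c = 2940 m/s.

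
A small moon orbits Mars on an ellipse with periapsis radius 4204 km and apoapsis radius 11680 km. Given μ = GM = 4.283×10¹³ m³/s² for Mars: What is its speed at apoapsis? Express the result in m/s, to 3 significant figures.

v ≈ 1390 m/s

Semi-major axis a = (r_p + r_a)/2 = 7942.0 km = 7.942×10⁶ m.
Vis-viva: v² = μ(2/r − 1/a) = 4.283×10¹³ × (1.712×10⁻⁷ − 1.259×10⁻⁷) = 1.941×10⁶ m²/s².
v = 1393 m/s.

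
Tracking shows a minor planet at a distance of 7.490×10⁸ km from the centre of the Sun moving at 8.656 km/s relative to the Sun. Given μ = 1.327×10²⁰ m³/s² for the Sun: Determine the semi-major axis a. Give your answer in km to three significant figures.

a ≈ 4.75×10⁸ km

r = 7.490×10¹¹ m.
Specific orbital energy ε = v²/2 − μ/r = (8656)²/2 − 1.327×10²⁰/7.490×10¹¹ = -1.397×10⁸ J/kg.
Since ε = −μ/(2a), a = −μ/(2ε) = 4.749×10¹¹ m = 4.7492×10⁸ km.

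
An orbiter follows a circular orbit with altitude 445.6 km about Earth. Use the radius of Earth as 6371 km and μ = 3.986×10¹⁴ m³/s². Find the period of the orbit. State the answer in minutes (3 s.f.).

r = 6371 + 445.6 = 6816.6 km = 6.8166×10⁶ m.
Kepler's third law: T = 2π√(r³/μ) = 2π√((6.817×10⁶)³ / 3.986×10¹⁴).
r³/μ = 7.946×10⁵ s², so T = 2π × 8.914×10² = 5.601×10³ s.
Converting: 5.601×10³ s ÷ 60.00 = 93.35 minutes.

T ≈ 93.3 minutes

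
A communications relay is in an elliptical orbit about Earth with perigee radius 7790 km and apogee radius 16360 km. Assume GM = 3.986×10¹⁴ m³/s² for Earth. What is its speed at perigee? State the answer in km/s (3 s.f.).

Semi-major axis a = (r_p + r_a)/2 = 12075 km = 1.208×10⁷ m.
Vis-viva: v² = μ(2/r − 1/a) = 3.986×10¹⁴ × (2.567×10⁻⁷ − 8.282×10⁻⁸) = 6.933×10⁷ m²/s².
v = 8326 m/s = 8.326 km/s.

v ≈ 8.33 km/s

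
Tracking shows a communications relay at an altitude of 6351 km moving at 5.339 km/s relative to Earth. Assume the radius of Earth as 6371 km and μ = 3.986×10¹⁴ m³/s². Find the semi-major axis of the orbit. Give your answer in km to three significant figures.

a ≈ 11700 km

r = 6371 + 6351 = 12722 km = 1.272×10⁷ m.
Vis-viva rearranged: 1/a = 2/r − v²/μ = 1.572×10⁻⁷ − 7.151×10⁻⁸ = 8.570×10⁻⁸ m⁻¹.
a = 1.167×10⁷ m = 11669 km.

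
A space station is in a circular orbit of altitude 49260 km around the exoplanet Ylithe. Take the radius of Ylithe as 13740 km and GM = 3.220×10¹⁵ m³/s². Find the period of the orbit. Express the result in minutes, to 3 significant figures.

T ≈ 923 minutes

r = 13740 + 49260 = 63000 km = 6.3000×10⁷ m.
Kepler's third law: T = 2π√(r³/μ) = 2π√((6.300×10⁷)³ / 3.220×10¹⁵).
r³/μ = 7.765×10⁷ s², so T = 2π × 8.812×10³ = 5.537×10⁴ s.
Converting: 5.537×10⁴ s ÷ 60.00 = 922.8 minutes.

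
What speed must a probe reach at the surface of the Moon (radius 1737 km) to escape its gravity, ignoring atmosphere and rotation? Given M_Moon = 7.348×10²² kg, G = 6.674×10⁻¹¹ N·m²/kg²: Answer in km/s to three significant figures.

v_esc ≈ 2.38 km/s

μ = GM = 6.674×10⁻¹¹ × 7.348×10²² = 4.904×10¹² m³/s².
r = R = 1.737×10⁶ m.
Escape speed v_esc = √(2μ/r) = √(2 × 4.904×10¹² / 1.737×10⁶) = √(5.647×10⁶) = 2376 m/s.
= 2.376 km/s.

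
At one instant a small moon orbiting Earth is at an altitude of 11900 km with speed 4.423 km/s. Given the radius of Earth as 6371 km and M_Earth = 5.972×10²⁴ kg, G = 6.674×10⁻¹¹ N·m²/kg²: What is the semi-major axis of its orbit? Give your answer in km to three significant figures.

a ≈ 16600 km

μ = GM = 6.674×10⁻¹¹ × 5.972×10²⁴ = 3.986×10¹⁴ m³/s².
r = 6371 + 11900 = 18271 km = 1.827×10⁷ m.
Vis-viva rearranged: 1/a = 2/r − v²/μ = 1.095×10⁻⁷ − 4.908×10⁻⁸ = 6.038×10⁻⁸ m⁻¹.
a = 1.656×10⁷ m = 16562 km.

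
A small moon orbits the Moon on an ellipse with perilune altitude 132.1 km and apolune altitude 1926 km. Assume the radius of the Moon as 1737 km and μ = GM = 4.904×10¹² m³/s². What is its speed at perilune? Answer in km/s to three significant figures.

v ≈ 1.86 km/s

r_p = 1737 + 132.1 = 1869.1 km = 1.8691×10⁶ m.
r_a = 1737 + 1926 = 3663.0 km = 3.6630×10⁶ m.
Semi-major axis a = (r_p + r_a)/2 = 2766.1 km = 2.766×10⁶ m.
Vis-viva: v² = μ(2/r − 1/a) = 4.904×10¹² × (1.070×10⁻⁶ − 3.615×10⁻⁷) = 3.475×10⁶ m²/s².
v = 1864 m/s = 1.864 km/s.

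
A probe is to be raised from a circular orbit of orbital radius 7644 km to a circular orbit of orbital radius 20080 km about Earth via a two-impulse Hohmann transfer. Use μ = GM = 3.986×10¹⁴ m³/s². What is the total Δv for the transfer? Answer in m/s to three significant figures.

Δv_total ≈ 2620 m/s

r₁ = 7644 km = 7.644×10⁶ m.
r₂ = 20080 km = 2.008×10⁷ m.
Transfer ellipse a_t = (r₁ + r₂)/2 = 1.386×10⁷ m.
At r₁: circular v_c1 = √(μ/r₁) = 7221 m/s; transfer-perigee v_p = √[μ(2/r₁ − 1/a_t)] = 8691 m/s.
Δv₁ = v_p − v_c1 = 1470 m/s.
At r₂: circular v_c2 = √(μ/r₂) = 4455 m/s; transfer-apogee v_a = √[μ(2/r₂ − 1/a_t)] = 3309 m/s.
Δv₂ = v_c2 − v_a = 1147 m/s.
Total Δv = Δv₁ + Δv₂ = 2617 m/s.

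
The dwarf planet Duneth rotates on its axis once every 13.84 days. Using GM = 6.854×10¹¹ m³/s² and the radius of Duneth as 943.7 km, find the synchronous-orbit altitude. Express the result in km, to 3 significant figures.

h_sync ≈ 28200 km

T = 13.84 days = 1.196×10⁶ s.
A synchronous orbit has period T, so by Kepler's third law a = (μT²/4π²)^(1/3).
μT²/4π² = 6.854×10¹¹ × (1.196×10⁶)² / 39.48 = 2.482×10²² m³.
a = 2.917×10⁷ m = 29172 km.
Altitude h = a − R = 29172 − 943.7 = 28228 km.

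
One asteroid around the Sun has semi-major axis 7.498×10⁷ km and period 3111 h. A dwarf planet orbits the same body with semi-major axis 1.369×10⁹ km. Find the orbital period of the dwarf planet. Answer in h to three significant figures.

T₂ ≈ 2.43×10⁵ h

Kepler's third law: T² ∝ a³, so T₂ = T₁ (a₂/a₁)^(3/2).
a₂/a₁ = 18.26, (a₂/a₁)^(3/2) = 78.02.
T₂ = 3111 × 78.02 = 2.427×10⁵ h.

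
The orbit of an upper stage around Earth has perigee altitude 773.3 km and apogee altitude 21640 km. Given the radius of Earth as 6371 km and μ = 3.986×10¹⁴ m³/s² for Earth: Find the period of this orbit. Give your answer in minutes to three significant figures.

r_p = 6371 + 773.3 = 7144.3 km = 7.1443×10⁶ m.
r_a = 6371 + 21640 = 28011 km = 2.8011×10⁷ m.
Semi-major axis a = (r_p + r_a)/2 = (7144.3 + 28011)/2 = 17578 km = 1.758×10⁷ m.
By Kepler's third law T = 2π√(a³/μ) = 2π × 3.691×10³ = 2.319×10⁴ s.
= 386.5 minutes.

T ≈ 387 minutes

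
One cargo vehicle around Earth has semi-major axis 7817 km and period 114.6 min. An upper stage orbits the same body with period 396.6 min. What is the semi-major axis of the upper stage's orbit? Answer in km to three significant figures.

Kepler's third law: a³ ∝ T², so a₂ = a₁ (T₂/T₁)^(2/3).
T₂/T₁ = 3.461, (T₂/T₁)^(2/3) = 2.288.
a₂ = 7817 × 2.288 = 17880 km.

a₂ ≈ 17900 km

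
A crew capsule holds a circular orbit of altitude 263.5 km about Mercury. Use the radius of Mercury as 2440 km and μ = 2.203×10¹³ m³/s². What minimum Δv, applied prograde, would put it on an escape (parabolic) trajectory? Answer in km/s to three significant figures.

r = 2440 + 263.5 = 2703.5 km = 2.7035×10⁶ m.
Circular speed v_c = √(μ/r) = 2855 m/s.
Escape speed v_esc = √(2μ/r) = √2 × v_c = 4037 m/s.
Δv = v_esc − v_c = 1182 m/s = 1.182 km/s.

Δv ≈ 1.18 km/s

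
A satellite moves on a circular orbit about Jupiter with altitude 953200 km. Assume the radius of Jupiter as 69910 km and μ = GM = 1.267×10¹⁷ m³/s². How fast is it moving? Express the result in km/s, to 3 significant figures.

r = 69910 + 953200 = 1023100 km = 1.0231×10⁹ m.
For a circular orbit v = √(μ/r) = √(1.267×10¹⁷ / 1.023×10⁹) = √(1.238×10⁸) = 11130 m/s.
That is 11.13 km/s.

v ≈ 11.1 km/s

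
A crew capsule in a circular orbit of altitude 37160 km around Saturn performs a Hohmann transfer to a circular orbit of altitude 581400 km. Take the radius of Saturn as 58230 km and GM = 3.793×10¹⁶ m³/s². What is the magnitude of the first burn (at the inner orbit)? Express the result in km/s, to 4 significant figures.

Δv ≈ 6.366 km/s

r₁ = 58230 + 37160 = 95390 km = 9.5390×10⁷ m.
r₂ = 58230 + 581400 = 639630 km = 6.3963×10⁸ m.
Transfer ellipse a_t = (r₁ + r₂)/2 = 3.675×10⁸ m.
At r₁: circular v_c1 = √(μ/r₁) = 19940 m/s; transfer-perikrone v_p = √[μ(2/r₁ − 1/a_t)] = 26310 m/s.
Δv₁ = v_p − v_c1 = 6366 m/s.
= 6.366 km/s.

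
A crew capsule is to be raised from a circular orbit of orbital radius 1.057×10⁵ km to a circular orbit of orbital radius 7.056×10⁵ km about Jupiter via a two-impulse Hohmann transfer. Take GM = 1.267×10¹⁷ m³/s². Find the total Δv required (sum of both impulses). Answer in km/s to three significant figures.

r₁ = 1.057×10⁵ km = 1.057×10⁸ m.
r₂ = 7.056×10⁵ km = 7.056×10⁸ m.
Transfer ellipse a_t = (r₁ + r₂)/2 = 4.056×10⁸ m.
At r₁: circular v_c1 = √(μ/r₁) = 34620 m/s; transfer-perijove v_p = √[μ(2/r₁ − 1/a_t)] = 45660 m/s.
Δv₁ = v_p − v_c1 = 11040 m/s.
At r₂: circular v_c2 = √(μ/r₂) = 13400 m/s; transfer-apojove v_a = √[μ(2/r₂ − 1/a_t)] = 6840 m/s.
Δv₂ = v_c2 − v_a = 6560 m/s.
Total Δv = Δv₁ + Δv₂ = 17600 m/s = 17.60 km/s.

Δv_total ≈ 17.6 km/s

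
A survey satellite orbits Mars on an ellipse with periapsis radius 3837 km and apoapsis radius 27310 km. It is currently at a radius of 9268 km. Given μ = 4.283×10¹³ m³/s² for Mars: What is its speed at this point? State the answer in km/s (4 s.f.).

v ≈ 2.548 km/s

Semi-major axis a = (r_p + r_a)/2 = 15574 km = 1.557×10⁷ m.
Vis-viva: v² = μ(2/r − 1/a) = 4.283×10¹³ × (2.158×10⁻⁷ − 6.421×10⁻⁸) = 6.492×10⁶ m²/s².
v = 2548 m/s = 2.548 km/s.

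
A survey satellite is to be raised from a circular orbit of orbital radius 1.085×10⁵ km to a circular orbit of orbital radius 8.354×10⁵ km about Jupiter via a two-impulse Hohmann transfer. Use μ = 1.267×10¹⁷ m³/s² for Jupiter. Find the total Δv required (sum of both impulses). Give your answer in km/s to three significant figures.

Δv_total ≈ 17.7 km/s

r₁ = 1.085×10⁵ km = 1.085×10⁸ m.
r₂ = 8.354×10⁵ km = 8.354×10⁸ m.
Transfer ellipse a_t = (r₁ + r₂)/2 = 4.720×10⁸ m.
At r₁: circular v_c1 = √(μ/r₁) = 34170 m/s; transfer-perijove v_p = √[μ(2/r₁ − 1/a_t)] = 45460 m/s.
Δv₁ = v_p − v_c1 = 11290 m/s.
At r₂: circular v_c2 = √(μ/r₂) = 12320 m/s; transfer-apojove v_a = √[μ(2/r₂ − 1/a_t)] = 5905 m/s.
Δv₂ = v_c2 − v_a = 6410 m/s.
Total Δv = Δv₁ + Δv₂ = 17700 m/s = 17.70 km/s.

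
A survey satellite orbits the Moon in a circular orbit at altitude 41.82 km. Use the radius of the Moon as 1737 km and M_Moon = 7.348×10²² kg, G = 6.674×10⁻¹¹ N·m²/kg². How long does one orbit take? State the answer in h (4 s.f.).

μ = GM = 6.674×10⁻¹¹ × 7.348×10²² = 4.904×10¹² m³/s².
r = 1737 + 41.82 = 1778.8 km = 1.7788×10⁶ m.
Kepler's third law: T = 2π√(r³/μ) = 2π√((1.779×10⁶)³ / 4.904×10¹²).
r³/μ = 1.148×10⁶ s², so T = 2π × 1.071×10³ = 6.731×10³ s.
Converting: 6.731×10³ s ÷ 3600 = 1.870 h.

T ≈ 1.870 h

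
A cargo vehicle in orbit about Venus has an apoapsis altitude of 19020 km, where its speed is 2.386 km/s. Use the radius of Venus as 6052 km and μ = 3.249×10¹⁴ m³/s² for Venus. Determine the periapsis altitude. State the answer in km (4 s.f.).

r_a = 6052 + 19020 = 25072 km = 2.507×10⁷ m.
Specific energy ε = v²/2 − μ/r = -1.011×10⁷ J/kg, so a = −μ/(2ε) = 1.606×10⁷ m.
The apsides satisfy r_p + r_a = 2a, so the periapsis radius is 2a − r_a = 7.058×10⁶ m = 7057.6 km.
Periapsis altitude = 7057.6 − 6052 = 1005.6 km.

periapsis altitude ≈ 1006 km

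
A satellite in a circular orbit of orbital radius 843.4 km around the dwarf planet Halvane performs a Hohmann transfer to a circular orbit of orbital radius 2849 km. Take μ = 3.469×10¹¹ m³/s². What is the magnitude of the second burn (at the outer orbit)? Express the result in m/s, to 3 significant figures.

Δv ≈ 113 m/s

r₁ = 843.4 km = 8.434×10⁵ m.
r₂ = 2849 km = 2.849×10⁶ m.
Transfer ellipse a_t = (r₁ + r₂)/2 = 1.846×10⁶ m.
At r₁: circular v_c1 = √(μ/r₁) = 641.3 m/s; transfer-periapsis v_p = √[μ(2/r₁ − 1/a_t)] = 796.7 m/s.
At r₂: circular v_c2 = √(μ/r₂) = 348.9 m/s; transfer-apoapsis v_a = √[μ(2/r₂ − 1/a_t)] = 235.8 m/s.
Δv₂ = v_c2 − v_a = 113.1 m/s.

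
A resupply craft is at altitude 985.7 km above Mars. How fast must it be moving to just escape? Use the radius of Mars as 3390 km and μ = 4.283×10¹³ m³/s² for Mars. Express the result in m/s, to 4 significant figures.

r = 3390 + 985.7 = 4375.7 km = 4.3757×10⁶ m.
Escape speed v_esc = √(2μ/r) = √(2 × 4.283×10¹³ / 4.376×10⁶) = √(1.958×10⁷) = 4425 m/s.

v_esc ≈ 4425 m/s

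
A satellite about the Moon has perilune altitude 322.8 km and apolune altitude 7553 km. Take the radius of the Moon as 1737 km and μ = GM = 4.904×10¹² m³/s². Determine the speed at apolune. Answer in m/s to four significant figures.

r_p = 1737 + 322.8 = 2059.8 km = 2.0598×10⁶ m.
r_a = 1737 + 7553 = 9290.0 km = 9.2900×10⁶ m.
Semi-major axis a = (r_p + r_a)/2 = 5674.9 km = 5.675×10⁶ m.
Vis-viva: v² = μ(2/r − 1/a) = 4.904×10¹² × (2.153×10⁻⁷ − 1.762×10⁻⁷) = 1.916×10⁵ m²/s².
v = 437.7 m/s.

v ≈ 437.7 m/s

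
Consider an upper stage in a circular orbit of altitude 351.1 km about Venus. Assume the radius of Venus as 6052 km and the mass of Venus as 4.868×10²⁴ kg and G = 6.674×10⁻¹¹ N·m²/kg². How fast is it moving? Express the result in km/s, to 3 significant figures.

μ = GM = 6.674×10⁻¹¹ × 4.868×10²⁴ = 3.249×10¹⁴ m³/s².
r = 6052 + 351.1 = 6403.1 km = 6.4031×10⁶ m.
For a circular orbit v = √(μ/r) = √(3.249×10¹⁴ / 6.403×10⁶) = √(5.074×10⁷) = 7123 m/s.
That is 7.123 km/s.

v ≈ 7.12 km/s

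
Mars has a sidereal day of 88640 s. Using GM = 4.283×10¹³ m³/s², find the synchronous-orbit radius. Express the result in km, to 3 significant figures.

A synchronous orbit has period T, so by Kepler's third law a = (μT²/4π²)^(1/3).
μT²/4π² = 4.283×10¹³ × (8.864×10⁴)² / 39.48 = 8.524×10²¹ m³.
a = 2.043×10⁷ m = 20428 km.

r_sync ≈ 20400 km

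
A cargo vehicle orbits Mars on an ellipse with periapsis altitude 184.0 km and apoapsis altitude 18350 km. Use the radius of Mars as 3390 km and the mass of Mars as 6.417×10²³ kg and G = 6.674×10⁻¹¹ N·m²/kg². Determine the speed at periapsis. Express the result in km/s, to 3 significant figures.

v ≈ 4.54 km/s

μ = GM = 6.674×10⁻¹¹ × 6.417×10²³ = 4.283×10¹³ m³/s².
r_p = 3390 + 184.0 = 3574.0 km = 3.5740×10⁶ m.
r_a = 3390 + 18350 = 21740 km = 2.1740×10⁷ m.
Semi-major axis a = (r_p + r_a)/2 = 12657 km = 1.266×10⁷ m.
Vis-viva: v² = μ(2/r − 1/a) = 4.283×10¹³ × (5.596×10⁻⁷ − 7.901×10⁻⁸) = 2.058×10⁷ m²/s².
v = 4537 m/s = 4.537 km/s.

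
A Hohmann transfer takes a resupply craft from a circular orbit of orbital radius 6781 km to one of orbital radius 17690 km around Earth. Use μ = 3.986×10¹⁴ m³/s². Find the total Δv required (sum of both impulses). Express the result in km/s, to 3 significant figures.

Δv_total ≈ 2.76 km/s

r₁ = 6781 km = 6.781×10⁶ m.
r₂ = 17690 km = 1.769×10⁷ m.
Transfer ellipse a_t = (r₁ + r₂)/2 = 1.224×10⁷ m.
At r₁: circular v_c1 = √(μ/r₁) = 7667 m/s; transfer-perigee v_p = √[μ(2/r₁ − 1/a_t)] = 9219 m/s.
Δv₁ = v_p − v_c1 = 1552 m/s.
At r₂: circular v_c2 = √(μ/r₂) = 4747 m/s; transfer-apogee v_a = √[μ(2/r₂ − 1/a_t)] = 3534 m/s.
Δv₂ = v_c2 − v_a = 1213 m/s.
Total Δv = Δv₁ + Δv₂ = 2765 m/s = 2.765 km/s.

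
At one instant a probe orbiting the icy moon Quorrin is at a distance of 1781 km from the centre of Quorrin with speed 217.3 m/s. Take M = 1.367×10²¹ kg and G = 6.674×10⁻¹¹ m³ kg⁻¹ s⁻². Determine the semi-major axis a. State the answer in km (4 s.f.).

μ = GM = 6.674×10⁻¹¹ × 1.367×10²¹ = 9.123×10¹⁰ m³/s².
r = 1.781×10⁶ m.
Specific orbital energy ε = v²/2 − μ/r = (217.3)²/2 − 9.123×10¹⁰/1.781×10⁶ = -2.762×10⁴ J/kg.
Since ε = −μ/(2a), a = −μ/(2ε) = 1.652×10⁶ m = 1651.8 km.

a ≈ 1652 km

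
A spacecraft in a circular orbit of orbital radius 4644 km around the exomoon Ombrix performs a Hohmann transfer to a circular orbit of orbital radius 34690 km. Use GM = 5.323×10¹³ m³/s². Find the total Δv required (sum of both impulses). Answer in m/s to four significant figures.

Δv_total ≈ 1748 m/s

r₁ = 4644 km = 4.644×10⁶ m.
r₂ = 34690 km = 3.469×10⁷ m.
Transfer ellipse a_t = (r₁ + r₂)/2 = 1.967×10⁷ m.
At r₁: circular v_c1 = √(μ/r₁) = 3386 m/s; transfer-periapsis v_p = √[μ(2/r₁ − 1/a_t)] = 4496 m/s.
Δv₁ = v_p − v_c1 = 1111 m/s.
At r₂: circular v_c2 = √(μ/r₂) = 1239 m/s; transfer-apoapsis v_a = √[μ(2/r₂ − 1/a_t)] = 601.9 m/s.
Δv₂ = v_c2 − v_a = 636.8 m/s.
Total Δv = Δv₁ + Δv₂ = 1748 m/s.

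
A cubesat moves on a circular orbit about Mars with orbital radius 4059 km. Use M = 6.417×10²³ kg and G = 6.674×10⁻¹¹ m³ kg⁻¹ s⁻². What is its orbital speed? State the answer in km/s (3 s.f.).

μ = GM = 6.674×10⁻¹¹ × 6.417×10²³ = 4.283×10¹³ m³/s².
r = 4059 km = 4.059×10⁶ m.
For a circular orbit v = √(μ/r) = √(4.283×10¹³ / 4.059×10⁶) = √(1.055×10⁷) = 3248 m/s.
That is 3.248 km/s.

v ≈ 3.25 km/s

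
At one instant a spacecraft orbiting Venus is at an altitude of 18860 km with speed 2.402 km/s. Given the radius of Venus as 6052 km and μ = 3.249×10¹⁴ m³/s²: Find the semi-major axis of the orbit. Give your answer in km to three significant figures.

a ≈ 16000 km

r = 6052 + 18860 = 24912 km = 2.491×10⁷ m.
Vis-viva rearranged: 1/a = 2/r − v²/μ = 8.028×10⁻⁸ − 1.776×10⁻⁸ = 6.252×10⁻⁸ m⁻¹.
a = 1.599×10⁷ m = 15994 km.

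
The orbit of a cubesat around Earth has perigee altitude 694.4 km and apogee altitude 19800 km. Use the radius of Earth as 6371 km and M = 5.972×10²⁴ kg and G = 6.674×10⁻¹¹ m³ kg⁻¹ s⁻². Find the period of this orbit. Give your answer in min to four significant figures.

T ≈ 355.3 min

μ = GM = 6.674×10⁻¹¹ × 5.972×10²⁴ = 3.986×10¹⁴ m³/s².
r_p = 6371 + 694.4 = 7065.4 km = 7.0654×10⁶ m.
r_a = 6371 + 19800 = 26171 km = 2.6171×10⁷ m.
Semi-major axis a = (r_p + r_a)/2 = (7065.4 + 26171)/2 = 16618 km = 1.662×10⁷ m.
By Kepler's third law T = 2π√(a³/μ) = 2π × 3.393×10³ = 2.132×10⁴ s.
= 355.3 min.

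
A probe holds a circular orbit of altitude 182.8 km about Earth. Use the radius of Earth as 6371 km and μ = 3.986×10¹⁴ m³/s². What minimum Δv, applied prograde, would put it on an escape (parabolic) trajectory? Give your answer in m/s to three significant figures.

Δv ≈ 3230 m/s

r = 6371 + 182.8 = 6553.8 km = 6.5538×10⁶ m.
Circular speed v_c = √(μ/r) = 7799 m/s.
Escape speed v_esc = √(2μ/r) = √2 × v_c = 11030 m/s.
Δv = v_esc − v_c = 3230 m/s.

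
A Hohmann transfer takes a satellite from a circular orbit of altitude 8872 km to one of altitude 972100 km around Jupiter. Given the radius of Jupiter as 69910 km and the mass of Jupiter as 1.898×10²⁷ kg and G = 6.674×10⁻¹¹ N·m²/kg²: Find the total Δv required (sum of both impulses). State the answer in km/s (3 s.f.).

Δv_total ≈ 21.5 km/s

μ = GM = 6.674×10⁻¹¹ × 1.898×10²⁷ = 1.267×10¹⁷ m³/s².
r₁ = 69910 + 8872 = 78782 km = 7.8782×10⁷ m.
r₂ = 69910 + 972100 = 1042000 km = 1.0420×10⁹ m.
Transfer ellipse a_t = (r₁ + r₂)/2 = 5.604×10⁸ m.
At r₁: circular v_c1 = √(μ/r₁) = 40100 m/s; transfer-perijove v_p = √[μ(2/r₁ − 1/a_t)] = 54680 m/s.
Δv₁ = v_p − v_c1 = 14580 m/s.
At r₂: circular v_c2 = √(μ/r₂) = 11030 m/s; transfer-apojove v_a = √[μ(2/r₂ − 1/a_t)] = 4134 m/s.
Δv₂ = v_c2 − v_a = 6892 m/s.
Total Δv = Δv₁ + Δv₂ = 21470 m/s = 21.47 km/s.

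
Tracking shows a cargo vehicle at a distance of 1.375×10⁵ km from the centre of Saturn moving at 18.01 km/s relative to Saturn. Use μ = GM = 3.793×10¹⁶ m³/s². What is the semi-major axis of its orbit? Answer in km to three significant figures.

a ≈ 1.67×10⁵ km

r = 1.375×10⁸ m.
Vis-viva rearranged: 1/a = 2/r − v²/μ = 1.455×10⁻⁸ − 8.552×10⁻⁹ = 5.994×10⁻⁹ m⁻¹.
a = 1.668×10⁸ m = 1.6684×10⁵ km.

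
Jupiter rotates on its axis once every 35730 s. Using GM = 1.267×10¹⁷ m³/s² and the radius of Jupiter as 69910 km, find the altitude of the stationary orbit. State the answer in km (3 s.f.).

A synchronous orbit has period T, so by Kepler's third law a = (μT²/4π²)^(1/3).
μT²/4π² = 1.267×10¹⁷ × (3.573×10⁴)² / 39.48 = 4.097×10²⁴ m³.
a = 1.600×10⁸ m = 1.6002×10⁵ km.
Altitude h = a − R = 1.6002×10⁵ − 69910 = 90105 km.

h_sync ≈ 90100 km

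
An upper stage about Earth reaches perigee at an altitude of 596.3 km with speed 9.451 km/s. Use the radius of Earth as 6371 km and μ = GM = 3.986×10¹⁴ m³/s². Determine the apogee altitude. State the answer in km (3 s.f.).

r_p = 6371 + 596.3 = 6967.3 km = 6.967×10⁶ m.
Specific energy ε = v²/2 − μ/r = -1.255×10⁷ J/kg, so a = −μ/(2ε) = 1.588×10⁷ m.
The apsides satisfy r_p + r_a = 2a, so the apogee radius is 2a − r_p = 2.480×10⁷ m = 24795 km.
Apogee altitude = 24795 − 6371 = 18424 km.

apogee altitude ≈ 18400 km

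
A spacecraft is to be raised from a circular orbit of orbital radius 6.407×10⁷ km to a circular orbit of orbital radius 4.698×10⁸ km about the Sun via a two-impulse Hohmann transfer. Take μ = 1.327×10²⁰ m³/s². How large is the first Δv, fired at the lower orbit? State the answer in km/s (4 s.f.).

r₁ = 6.407×10⁷ km = 6.407×10¹⁰ m.
r₂ = 4.698×10⁸ km = 4.698×10¹¹ m.
Transfer ellipse a_t = (r₁ + r₂)/2 = 2.669×10¹¹ m.
At r₁: circular v_c1 = √(μ/r₁) = 45510 m/s; transfer-perihelion v_p = √[μ(2/r₁ − 1/a_t)] = 60380 m/s.
Δv₁ = v_p − v_c1 = 14870 m/s.
= 14.87 km/s.

Δv ≈ 14.87 km/s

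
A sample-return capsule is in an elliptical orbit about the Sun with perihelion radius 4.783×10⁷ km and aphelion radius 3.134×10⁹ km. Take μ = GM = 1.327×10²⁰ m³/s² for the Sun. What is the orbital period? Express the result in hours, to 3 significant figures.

Semi-major axis a = (r_p + r_a)/2 = (4.7830×10⁷ + 3.1340×10⁹)/2 = 1.5909×10⁹ km = 1.591×10¹² m.
By Kepler's third law T = 2π√(a³/μ) = 2π × 1.742×10⁸ = 1.094×10⁹ s.
= 3.040×10⁵ hours.

T ≈ 304000 hours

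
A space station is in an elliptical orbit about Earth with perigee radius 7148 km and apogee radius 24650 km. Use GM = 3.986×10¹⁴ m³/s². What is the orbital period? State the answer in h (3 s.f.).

T ≈ 5.54 h

Semi-major axis a = (r_p + r_a)/2 = (7148.0 + 24650)/2 = 15899 km = 1.590×10⁷ m.
By Kepler's third law T = 2π√(a³/μ) = 2π × 3.175×10³ = 1.995×10⁴ s.
= 5.542 h.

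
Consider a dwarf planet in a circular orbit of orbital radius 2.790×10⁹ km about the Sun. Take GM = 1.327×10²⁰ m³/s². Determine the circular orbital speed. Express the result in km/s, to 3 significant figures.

r = 2.790×10⁹ km = 2.790×10¹² m.
For a circular orbit v = √(μ/r) = √(1.327×10²⁰ / 2.790×10¹²) = √(4.756×10⁷) = 6897 m/s.
That is 6.897 km/s.

v ≈ 6.90 km/s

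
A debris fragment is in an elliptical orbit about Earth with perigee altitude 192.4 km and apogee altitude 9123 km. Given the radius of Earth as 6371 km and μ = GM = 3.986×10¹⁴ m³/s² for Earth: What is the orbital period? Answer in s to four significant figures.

T ≈ 11530 s

r_p = 6371 + 192.4 = 6563.4 km = 6.5634×10⁶ m.
r_a = 6371 + 9123 = 15494 km = 1.5494×10⁷ m.
Semi-major axis a = (r_p + r_a)/2 = (6563.4 + 15494)/2 = 11029 km = 1.103×10⁷ m.
By Kepler's third law T = 2π√(a³/μ) = 2π × 1.835×10³ = 1.153×10⁴ s.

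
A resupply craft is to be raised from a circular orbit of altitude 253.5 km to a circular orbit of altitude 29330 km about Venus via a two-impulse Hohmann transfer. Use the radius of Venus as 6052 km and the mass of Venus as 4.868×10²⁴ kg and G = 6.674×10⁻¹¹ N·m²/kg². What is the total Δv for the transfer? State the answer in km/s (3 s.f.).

μ = GM = 6.674×10⁻¹¹ × 4.868×10²⁴ = 3.249×10¹⁴ m³/s².
r₁ = 6052 + 253.5 = 6305.5 km = 6.3055×10⁶ m.
r₂ = 6052 + 29330 = 35382 km = 3.5382×10⁷ m.
Transfer ellipse a_t = (r₁ + r₂)/2 = 2.084×10⁷ m.
At r₁: circular v_c1 = √(μ/r₁) = 7178 m/s; transfer-periapsis v_p = √[μ(2/r₁ − 1/a_t)] = 9352 m/s.
Δv₁ = v_p − v_c1 = 2174 m/s.
At r₂: circular v_c2 = √(μ/r₂) = 3030 m/s; transfer-apoapsis v_a = √[μ(2/r₂ − 1/a_t)] = 1667 m/s.
Δv₂ = v_c2 − v_a = 1364 m/s.
Total Δv = Δv₁ + Δv₂ = 3538 m/s = 3.538 km/s.

Δv_total ≈ 3.54 km/s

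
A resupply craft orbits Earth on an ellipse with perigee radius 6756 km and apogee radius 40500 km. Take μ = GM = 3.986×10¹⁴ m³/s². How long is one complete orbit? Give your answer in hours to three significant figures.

T ≈ 10.0 hours

Semi-major axis a = (r_p + r_a)/2 = (6756.0 + 40500)/2 = 23628 km = 2.363×10⁷ m.
By Kepler's third law T = 2π√(a³/μ) = 2π × 5.753×10³ = 3.615×10⁴ s.
= 10.04 hours.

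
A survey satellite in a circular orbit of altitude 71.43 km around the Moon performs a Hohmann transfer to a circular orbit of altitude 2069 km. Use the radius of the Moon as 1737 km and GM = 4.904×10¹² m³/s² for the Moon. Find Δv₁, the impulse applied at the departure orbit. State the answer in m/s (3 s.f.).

Δv ≈ 271 m/s

r₁ = 1737 + 71.43 = 1808.4 km = 1.8084×10⁶ m.
r₂ = 1737 + 2069 = 3806.0 km = 3.8060×10⁶ m.
Transfer ellipse a_t = (r₁ + r₂)/2 = 2.807×10⁶ m.
At r₁: circular v_c1 = √(μ/r₁) = 1647 m/s; transfer-perilune v_p = √[μ(2/r₁ − 1/a_t)] = 1917 m/s.
Δv₁ = v_p − v_c1 = 270.7 m/s.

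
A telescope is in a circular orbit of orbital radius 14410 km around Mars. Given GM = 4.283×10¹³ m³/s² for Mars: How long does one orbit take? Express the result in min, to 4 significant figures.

r = 14410 km = 1.441×10⁷ m.
Kepler's third law: T = 2π√(r³/μ) = 2π√((1.441×10⁷)³ / 4.283×10¹³).
r³/μ = 6.986×10⁷ s², so T = 2π × 8.358×10³ = 5.252×10⁴ s.
Converting: 5.252×10⁴ s ÷ 60.00 = 875.3 min.

T ≈ 875.3 min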